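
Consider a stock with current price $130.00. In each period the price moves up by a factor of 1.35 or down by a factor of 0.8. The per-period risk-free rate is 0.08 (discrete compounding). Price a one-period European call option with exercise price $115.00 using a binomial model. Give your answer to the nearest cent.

Risk-neutral probability p = (1 + 0.08 − 0.8)/(1.35 − 0.8) = 0.2800/0.5500 = 0.5091
Terminal stock prices: S_u = 175.5, S_d = 104
Terminal payoffs (S − K): max(60.5, 0) = 60.5, max(-11, 0) = 0
Node 0 (S = 130): V_0 = 1/1.08·[0.5091·60.5000 + 0.4909·0.0000] = 28.5185

$28.52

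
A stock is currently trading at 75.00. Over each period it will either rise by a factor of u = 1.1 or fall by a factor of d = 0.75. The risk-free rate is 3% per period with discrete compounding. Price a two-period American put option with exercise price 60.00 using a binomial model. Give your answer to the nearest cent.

0.73

Risk-neutral probability p = (1 + 0.03 − 0.75)/(1.1 − 0.75) = 0.2800/0.3500 = 0.8000
Terminal stock prices: S_uu = 90.75, S_ud = 61.88, S_dd = 42.19
Terminal payoffs (K − S): max(-30.75, 0) = 0, max(-1.875, 0) = 0, max(17.81, 0) = 17.81
Node u (S = 82.5): continuation = 1/1.03·[0.8000·0.0000 + 0.2000·0.0000] = 0.0000; exercise value = 0.0000 ≤ continuation, so V_u = 0.0000
Node d (S = 56.25): continuation = 1/1.03·[0.8000·0.0000 + 0.2000·17.8125] = 3.4587; exercise value = 3.7500 > continuation, so V_d = 3.7500 (exercise)
Node 0 (S = 75): continuation = 1/1.03·[0.8000·0.0000 + 0.2000·3.7500] = 0.7282; exercise value = 0.0000 ≤ continuation, so V_0 = 0.7282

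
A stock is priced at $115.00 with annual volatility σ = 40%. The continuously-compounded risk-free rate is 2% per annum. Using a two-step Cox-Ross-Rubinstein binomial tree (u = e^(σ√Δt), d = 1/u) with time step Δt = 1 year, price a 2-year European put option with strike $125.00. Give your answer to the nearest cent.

CRR parameters: u = e^(σ√Δt) = e^(0.4·√1) = 1.4918, d = 1/u = 0.6703
Per-period rate: rΔt = 0.02·1 = 0.02, so R = e^0.02 = 1.0202
Risk-neutral probability p = (e^0.02 − 0.6703)/(1.4918 − 0.6703) = 0.3499/0.8215 = 0.4259
Terminal stock prices: S_uu = 255.9, S_ud = 115, S_dd = 51.67
Terminal payoffs (K − S): max(-130.9, 0) = 0, max(10, 0) = 10, max(73.33, 0) = 73.33
Node u (S = 171.6): V_u = e^(−0.02)·[0.4259·0.0000 + 0.5741·10.0000] = 5.6273
Node d (S = 77.09): V_d = e^(−0.02)·[0.4259·10.0000 + 0.5741·73.3272] = 45.4380
Node 0 (S = 115): V_0 = e^(−0.02)·[0.4259·5.6273 + 0.5741·45.4380] = 27.9185

$27.92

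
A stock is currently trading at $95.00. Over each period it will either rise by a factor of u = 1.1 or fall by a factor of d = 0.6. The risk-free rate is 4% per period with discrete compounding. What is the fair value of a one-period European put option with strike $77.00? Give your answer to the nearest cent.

Risk-neutral probability p = (1 + 0.04 − 0.6)/(1.1 − 0.6) = 0.4400/0.5000 = 0.8800
Terminal stock prices: S_u = 104.5, S_d = 57
Terminal payoffs (K − S): max(-27.5, 0) = 0, max(20, 0) = 20
Node 0 (S = 95): V_0 = 1/1.04·[0.8800·0.0000 + 0.1200·20.0000] = 2.3077

$2.31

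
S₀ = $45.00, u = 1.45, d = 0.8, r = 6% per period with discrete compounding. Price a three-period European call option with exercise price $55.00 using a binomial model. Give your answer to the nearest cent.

$9.42

Risk-neutral probability p = (1 + 0.06 − 0.8)/(1.45 − 0.8) = 0.2600/0.6500 = 0.4000
Terminal stock prices: S_uuu = 137.2, S_uud = 75.69, S_udd = 41.76, S_ddd = 23.04
Terminal payoffs (S − K): max(82.19, 0) = 82.19, max(20.69, 0) = 20.69, max(-13.24, 0) = 0, max(-31.96, 0) = 0
Node uu (S = 94.61): V_uu = 1/1.06·[0.4000·82.1881 + 0.6000·20.6900] = 42.7257
Node ud (S = 52.2): V_ud = 1/1.06·[0.4000·20.6900 + 0.6000·0.0000] = 7.8075
Node dd (S = 28.8): V_dd = 1/1.06·[0.4000·0.0000 + 0.6000·0.0000] = 0.0000
Node u (S = 65.25): V_u = 1/1.06·[0.4000·42.7257 + 0.6000·7.8075] = 20.5423
Node d (S = 36): V_d = 1/1.06·[0.4000·7.8075 + 0.6000·0.0000] = 2.9462
Node 0 (S = 45): V_0 = 1/1.06·[0.4000·20.5423 + 0.6000·2.9462] = 9.4195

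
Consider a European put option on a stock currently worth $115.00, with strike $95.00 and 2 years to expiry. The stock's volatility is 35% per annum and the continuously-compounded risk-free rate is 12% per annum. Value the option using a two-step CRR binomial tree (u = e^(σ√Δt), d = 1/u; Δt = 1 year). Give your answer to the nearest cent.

CRR parameters: u = e^(σ√Δt) = e^(0.35·√1) = 1.4191, d = 1/u = 0.7047
Per-period rate: rΔt = 0.12·1 = 0.12, so R = e^0.12 = 1.1275
Risk-neutral probability p = (e^0.12 − 0.7047)/(1.4191 − 0.7047) = 0.4228/0.7144 = 0.5919
Terminal stock prices: S_uu = 231.6, S_ud = 115, S_dd = 57.11
Terminal payoffs (K − S): max(-136.6, 0) = 0, max(-20, 0) = 0, max(37.89, 0) = 37.89
Node u (S = 163.2): V_u = e^(−0.12)·[0.5919·0.0000 + 0.4081·0.0000] = 0.0000
Node d (S = 81.04): V_d = e^(−0.12)·[0.5919·0.0000 + 0.4081·37.8927] = 13.7169
Node 0 (S = 115): V_0 = e^(−0.12)·[0.5919·0.0000 + 0.4081·13.7169] = 4.9654

$4.97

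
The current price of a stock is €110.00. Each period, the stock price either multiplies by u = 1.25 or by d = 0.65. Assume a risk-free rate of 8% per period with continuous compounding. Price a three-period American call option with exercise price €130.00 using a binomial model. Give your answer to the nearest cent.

€25.13

Risk-neutral probability p = (e^0.08 − 0.65)/(1.25 − 0.65) = 0.4333/0.6000 = 0.7221
Terminal stock prices: S_uuu = 214.8, S_uud = 111.7, S_udd = 58.09, S_ddd = 30.21
Terminal payoffs (S − K): max(84.84, 0) = 84.84, max(-18.28, 0) = 0, max(-71.91, 0) = 0, max(-99.79, 0) = 0
Node uu (S = 171.9): continuation = e^(−0.08)·[0.7221·84.8438 + 0.2779·0.0000] = 56.5589; exercise value = 41.8750 ≤ continuation, so V_uu = 56.5589
Node ud (S = 89.38): continuation = e^(−0.08)·[0.7221·0.0000 + 0.2779·0.0000] = 0.0000; exercise value = 0.0000 ≤ continuation, so V_ud = 0.0000
Node dd (S = 46.48): continuation = e^(−0.08)·[0.7221·0.0000 + 0.2779·0.0000] = 0.0000; exercise value = 0.0000 ≤ continuation, so V_dd = 0.0000
Node u (S = 137.5): continuation = e^(−0.08)·[0.7221·56.5589 + 0.2779·0.0000] = 37.7035; exercise value = 7.5000 ≤ continuation, so V_u = 37.7035
Node d (S = 71.5): continuation = e^(−0.08)·[0.7221·0.0000 + 0.2779·0.0000] = 0.0000; exercise value = 0.0000 ≤ continuation, so V_d = 0.0000
Node 0 (S = 110): continuation = e^(−0.08)·[0.7221·37.7035 + 0.2779·0.0000] = 25.1341; exercise value = 0.0000 ≤ continuation, so V_0 = 25.1341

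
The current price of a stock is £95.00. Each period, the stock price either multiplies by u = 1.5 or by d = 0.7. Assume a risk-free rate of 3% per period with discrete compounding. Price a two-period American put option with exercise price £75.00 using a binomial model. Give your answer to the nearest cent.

Risk-neutral probability p = (1 + 0.03 − 0.7)/(1.5 − 0.7) = 0.3300/0.8000 = 0.4125
Terminal stock prices: S_uu = 213.8, S_ud = 99.75, S_dd = 46.55
Terminal payoffs (K − S): max(-138.8, 0) = 0, max(-24.75, 0) = 0, max(28.45, 0) = 28.45
Node u (S = 142.5): continuation = 1/1.03·[0.4125·0.0000 + 0.5875·0.0000] = 0.0000; exercise value = 0.0000 ≤ continuation, so V_u = 0.0000
Node d (S = 66.5): continuation = 1/1.03·[0.4125·0.0000 + 0.5875·28.4500] = 16.2275; exercise value = 8.5000 ≤ continuation, so V_d = 16.2275
Node 0 (S = 95): continuation = 1/1.03·[0.4125·0.0000 + 0.5875·16.2275] = 9.2560; exercise value = 0.0000 ≤ continuation, so V_0 = 9.2560

£9.26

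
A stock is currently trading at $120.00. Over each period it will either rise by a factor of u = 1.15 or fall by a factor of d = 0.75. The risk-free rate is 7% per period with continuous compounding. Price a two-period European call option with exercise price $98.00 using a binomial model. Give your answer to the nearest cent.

Risk-neutral probability p = (e^0.07 − 0.75)/(1.15 − 0.75) = 0.3225/0.4000 = 0.8063
Terminal stock prices: S_uu = 158.7, S_ud = 103.5, S_dd = 67.5
Terminal payoffs (S − K): max(60.7, 0) = 60.7, max(5.5, 0) = 5.5, max(-30.5, 0) = 0
Node u (S = 138): V_u = e^(−0.07)·[0.8063·60.7000 + 0.1937·5.5000] = 46.6254
Node d (S = 90): V_d = e^(−0.07)·[0.8063·5.5000 + 0.1937·0.0000] = 4.1347
Node 0 (S = 120): V_0 = e^(−0.07)·[0.8063·46.6254 + 0.1937·4.1347] = 35.7980

$35.80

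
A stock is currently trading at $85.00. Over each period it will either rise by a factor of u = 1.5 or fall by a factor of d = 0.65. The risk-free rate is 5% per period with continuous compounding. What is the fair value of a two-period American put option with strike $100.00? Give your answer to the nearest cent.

Risk-neutral probability p = (e^0.05 − 0.65)/(1.5 − 0.65) = 0.4013/0.8500 = 0.4721
Terminal stock prices: S_uu = 191.2, S_ud = 82.88, S_dd = 35.91
Terminal payoffs (K − S): max(-91.25, 0) = 0, max(17.12, 0) = 17.12, max(64.09, 0) = 64.09
Node u (S = 127.5): continuation = e^(−0.05)·[0.4721·0.0000 + 0.5279·17.1250] = 8.5997; exercise value = 0.0000 ≤ continuation, so V_u = 8.5997
Node d (S = 55.25): continuation = e^(−0.05)·[0.4721·17.1250 + 0.5279·64.0875] = 39.8729; exercise value = 44.7500 > continuation, so V_d = 44.7500 (exercise)
Node 0 (S = 85): continuation = e^(−0.05)·[0.4721·8.5997 + 0.5279·44.7500] = 26.3338; exercise value = 15.0000 ≤ continuation, so V_0 = 26.3338

$26.33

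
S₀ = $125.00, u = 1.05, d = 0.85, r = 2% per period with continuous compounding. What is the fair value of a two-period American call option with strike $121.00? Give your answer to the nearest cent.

Risk-neutral probability p = (e^0.02 − 0.85)/(1.05 − 0.85) = 0.1702/0.2000 = 0.8510
Terminal stock prices: S_uu = 137.8, S_ud = 111.6, S_dd = 90.31
Terminal payoffs (S − K): max(16.81, 0) = 16.81, max(-9.438, 0) = 0, max(-30.69, 0) = 0
Node u (S = 131.2): continuation = e^(−0.02)·[0.8510·16.8125 + 0.1490·0.0000] = 14.0242; exercise value = 10.2500 ≤ continuation, so V_u = 14.0242
Node d (S = 106.2): continuation = e^(−0.02)·[0.8510·0.0000 + 0.1490·0.0000] = 0.0000; exercise value = 0.0000 ≤ continuation, so V_d = 0.0000
Node 0 (S = 125): continuation = e^(−0.02)·[0.8510·14.0242 + 0.1490·0.0000] = 11.6984; exercise value = 4.0000 ≤ continuation, so V_0 = 11.6984

$11.70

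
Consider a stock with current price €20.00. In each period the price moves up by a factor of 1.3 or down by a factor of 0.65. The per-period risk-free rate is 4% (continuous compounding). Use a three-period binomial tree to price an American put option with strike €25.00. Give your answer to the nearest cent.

€6.78

Risk-neutral probability p = (e^0.04 − 0.65)/(1.3 − 0.65) = 0.3908/0.6500 = 0.6012
Terminal stock prices: S_uuu = 43.94, S_uud = 21.97, S_udd = 10.99, S_ddd = 5.492
Terminal payoffs (K − S): max(-18.94, 0) = 0, max(3.03, 0) = 3.03, max(14.01, 0) = 14.01, max(19.51, 0) = 19.51
Node uu (S = 33.8): continuation = e^(−0.04)·[0.6012·0.0000 + 0.3988·3.0300] = 1.1608; exercise value = 0.0000 ≤ continuation, so V_uu = 1.1608
Node ud (S = 16.9): continuation = e^(−0.04)·[0.6012·3.0300 + 0.3988·14.0150] = 7.1197; exercise value = 8.1000 > continuation, so V_ud = 8.1000 (exercise)
Node dd (S = 8.45): continuation = e^(−0.04)·[0.6012·14.0150 + 0.3988·19.5075] = 15.5697; exercise value = 16.5500 > continuation, so V_dd = 16.5500 (exercise)
Node u (S = 26): continuation = e^(−0.04)·[0.6012·1.1608 + 0.3988·8.1000] = 3.7738; exercise value = 0.0000 ≤ continuation, so V_u = 3.7738
Node d (S = 13): continuation = e^(−0.04)·[0.6012·8.1000 + 0.3988·16.5500] = 11.0197; exercise value = 12.0000 > continuation, so V_d = 12.0000 (exercise)
Node 0 (S = 20): continuation = e^(−0.04)·[0.6012·3.7738 + 0.3988·12.0000] = 6.7774; exercise value = 5.0000 ≤ continuation, so V_0 = 6.7774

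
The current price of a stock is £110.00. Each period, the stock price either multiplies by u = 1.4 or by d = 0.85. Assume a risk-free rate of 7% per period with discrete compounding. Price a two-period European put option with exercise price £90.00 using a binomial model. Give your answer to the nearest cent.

Risk-neutral probability p = (1 + 0.07 − 0.85)/(1.4 − 0.85) = 0.2200/0.5500 = 0.4000
Terminal stock prices: S_uu = 215.6, S_ud = 130.9, S_dd = 79.47
Terminal payoffs (K − S): max(-125.6, 0) = 0, max(-40.9, 0) = 0, max(10.53, 0) = 10.53
Node u (S = 154): V_u = 1/1.07·[0.4000·0.0000 + 0.6000·0.0000] = 0.0000
Node d (S = 93.5): V_d = 1/1.07·[0.4000·0.0000 + 0.6000·10.5250] = 5.9019
Node 0 (S = 110): V_0 = 1/1.07·[0.4000·0.0000 + 0.6000·5.9019] = 3.3095

£3.31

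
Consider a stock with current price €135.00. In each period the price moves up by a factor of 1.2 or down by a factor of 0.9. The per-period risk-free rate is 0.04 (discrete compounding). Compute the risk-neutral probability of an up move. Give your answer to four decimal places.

Risk-neutral probability p = (1 + 0.04 − 0.9)/(1.2 − 0.9) = 0.1400/0.3000 = 0.4667

p = 0.4667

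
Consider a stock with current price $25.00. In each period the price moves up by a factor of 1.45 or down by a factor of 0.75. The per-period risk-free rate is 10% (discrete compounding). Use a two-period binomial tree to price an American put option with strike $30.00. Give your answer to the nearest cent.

$5.69

Risk-neutral probability p = (1 + 0.1 − 0.75)/(1.45 − 0.75) = 0.3500/0.7000 = 0.5000
Terminal stock prices: S_uu = 52.56, S_ud = 27.19, S_dd = 14.06
Terminal payoffs (K − S): max(-22.56, 0) = 0, max(2.812, 0) = 2.812, max(15.94, 0) = 15.94
Node u (S = 36.25): continuation = 1/1.1·[0.5000·0.0000 + 0.5000·2.8125] = 1.2784; exercise value = 0.0000 ≤ continuation, so V_u = 1.2784
Node d (S = 18.75): continuation = 1/1.1·[0.5000·2.8125 + 0.5000·15.9375] = 8.5227; exercise value = 11.2500 > continuation, so V_d = 11.2500 (exercise)
Node 0 (S = 25): continuation = 1/1.1·[0.5000·1.2784 + 0.5000·11.2500] = 5.6947; exercise value = 5.0000 ≤ continuation, so V_0 = 5.6947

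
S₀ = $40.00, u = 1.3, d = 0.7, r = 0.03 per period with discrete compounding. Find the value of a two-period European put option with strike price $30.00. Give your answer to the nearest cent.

Risk-neutral probability p = (1 + 0.03 − 0.7)/(1.3 − 0.7) = 0.3300/0.6000 = 0.5500
Terminal stock prices: S_uu = 67.6, S_ud = 36.4, S_dd = 19.6
Terminal payoffs (K − S): max(-37.6, 0) = 0, max(-6.4, 0) = 0, max(10.4, 0) = 10.4
Node u (S = 52): V_u = 1/1.03·[0.5500·0.0000 + 0.4500·0.0000] = 0.0000
Node d (S = 28): V_d = 1/1.03·[0.5500·0.0000 + 0.4500·10.4000] = 4.5437
Node 0 (S = 40): V_0 = 1/1.03·[0.5500·0.0000 + 0.4500·4.5437] = 1.9851

$1.99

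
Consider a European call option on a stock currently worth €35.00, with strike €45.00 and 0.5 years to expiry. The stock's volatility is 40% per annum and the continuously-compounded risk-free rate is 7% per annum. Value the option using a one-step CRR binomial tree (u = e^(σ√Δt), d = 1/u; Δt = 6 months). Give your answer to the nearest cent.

€0.68

CRR parameters: u = e^(σ√Δt) = e^(0.4·√0.5) = 1.3269, d = 1/u = 0.7536
Per-period rate: rΔt = 0.07·0.5 = 0.035, so R = e^0.035 = 1.0356
Risk-neutral probability p = (e^0.035 − 0.7536)/(1.3269 − 0.7536) = 0.2820/0.5733 = 0.4919
Terminal stock prices: S_u = 46.44, S_d = 26.38
Terminal payoffs (S − K): max(1.441, 0) = 1.441, max(-18.62, 0) = 0
Node 0 (S = 35): V_0 = e^(−0.035)·[0.4919·1.4414 + 0.5081·0.0000] = 0.6846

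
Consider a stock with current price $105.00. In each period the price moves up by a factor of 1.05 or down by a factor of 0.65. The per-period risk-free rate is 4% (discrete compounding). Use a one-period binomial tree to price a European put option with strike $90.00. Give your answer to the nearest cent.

Risk-neutral probability p = (1 + 0.04 − 0.65)/(1.05 − 0.65) = 0.3900/0.4000 = 0.9750
Terminal stock prices: S_u = 110.2, S_d = 68.25
Terminal payoffs (K − S): max(-20.25, 0) = 0, max(21.75, 0) = 21.75
Node 0 (S = 105): V_0 = 1/1.04·[0.9750·0.0000 + 0.0250·21.7500] = 0.5228

$0.52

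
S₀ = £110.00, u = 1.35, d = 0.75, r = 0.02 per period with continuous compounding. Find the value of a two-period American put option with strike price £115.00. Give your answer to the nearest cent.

£18.37

Risk-neutral probability p = (e^0.02 − 0.75)/(1.35 − 0.75) = 0.2702/0.6000 = 0.4503
Terminal stock prices: S_uu = 200.5, S_ud = 111.4, S_dd = 61.88
Terminal payoffs (K − S): max(-85.48, 0) = 0, max(3.625, 0) = 3.625, max(53.12, 0) = 53.12
Node u (S = 148.5): continuation = e^(−0.02)·[0.4503·0.0000 + 0.5497·3.6250] = 1.9531; exercise value = 0.0000 ≤ continuation, so V_u = 1.9531
Node d (S = 82.5): continuation = e^(−0.02)·[0.4503·3.6250 + 0.5497·53.1250] = 30.2228; exercise value = 32.5000 > continuation, so V_d = 32.5000 (exercise)
Node 0 (S = 110): continuation = e^(−0.02)·[0.4503·1.9531 + 0.5497·32.5000] = 18.3725; exercise value = 5.0000 ≤ continuation, so V_0 = 18.3725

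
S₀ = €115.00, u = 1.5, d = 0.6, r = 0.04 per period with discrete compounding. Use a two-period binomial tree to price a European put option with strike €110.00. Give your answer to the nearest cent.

€19.57

Risk-neutral probability p = (1 + 0.04 − 0.6)/(1.5 − 0.6) = 0.4400/0.9000 = 0.4889
Terminal stock prices: S_uu = 258.8, S_ud = 103.5, S_dd = 41.4
Terminal payoffs (K − S): max(-148.8, 0) = 0, max(6.5, 0) = 6.5, max(68.6, 0) = 68.6
Node u (S = 172.5): V_u = 1/1.04·[0.4889·0.0000 + 0.5111·6.5000] = 3.1944
Node d (S = 69): V_d = 1/1.04·[0.4889·6.5000 + 0.5111·68.6000] = 36.7692
Node 0 (S = 115): V_0 = 1/1.04·[0.4889·3.1944 + 0.5111·36.7692] = 19.5720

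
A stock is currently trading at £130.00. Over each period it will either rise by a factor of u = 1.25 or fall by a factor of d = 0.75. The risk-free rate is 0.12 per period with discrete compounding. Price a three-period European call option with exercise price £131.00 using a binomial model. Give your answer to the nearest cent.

Risk-neutral probability p = (1 + 0.12 − 0.75)/(1.25 − 0.75) = 0.3700/0.5000 = 0.7400
Terminal stock prices: S_uuu = 253.9, S_uud = 152.3, S_udd = 91.41, S_ddd = 54.84
Terminal payoffs (S − K): max(122.9, 0) = 122.9, max(21.34, 0) = 21.34, max(-39.59, 0) = 0, max(-76.16, 0) = 0
Node uu (S = 203.1): V_uu = 1/1.12·[0.7400·122.9062 + 0.2600·21.3438] = 86.1607
Node ud (S = 121.9): V_ud = 1/1.12·[0.7400·21.3438 + 0.2600·0.0000] = 14.1021
Node dd (S = 73.12): V_dd = 1/1.12·[0.7400·0.0000 + 0.2600·0.0000] = 0.0000
Node u (S = 162.5): V_u = 1/1.12·[0.7400·86.1607 + 0.2600·14.1021] = 60.2013
Node d (S = 97.5): V_d = 1/1.12·[0.7400·14.1021 + 0.2600·0.0000] = 9.3175
Node 0 (S = 130): V_0 = 1/1.12·[0.7400·60.2013 + 0.2600·9.3175] = 41.9389

£41.94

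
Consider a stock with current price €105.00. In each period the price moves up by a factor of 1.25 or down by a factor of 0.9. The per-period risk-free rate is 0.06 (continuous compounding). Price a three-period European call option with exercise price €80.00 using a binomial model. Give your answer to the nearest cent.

€38.63

Risk-neutral probability p = (e^0.06 − 0.9)/(1.25 − 0.9) = 0.1618/0.3500 = 0.4624
Terminal stock prices: S_uuu = 205.1, S_uud = 147.7, S_udd = 106.3, S_ddd = 76.55
Terminal payoffs (S − K): max(125.1, 0) = 125.1, max(67.66, 0) = 67.66, max(26.31, 0) = 26.31, max(-3.455, 0) = 0
Node uu (S = 164.1): V_uu = e^(−0.06)·[0.4624·125.0781 + 0.5376·67.6562] = 88.7213
Node ud (S = 118.1): V_ud = e^(−0.06)·[0.4624·67.6562 + 0.5376·26.3125] = 42.7838
Node dd (S = 85.05): V_dd = e^(−0.06)·[0.4624·26.3125 + 0.5376·0.0000] = 11.4581
Node u (S = 131.2): V_u = e^(−0.06)·[0.4624·88.7213 + 0.5376·42.7838] = 60.2964
Node d (S = 94.5): V_d = e^(−0.06)·[0.4624·42.7838 + 0.5376·11.4581] = 24.4320
Node 0 (S = 105): V_0 = e^(−0.06)·[0.4624·60.2964 + 0.5376·24.4320] = 38.6268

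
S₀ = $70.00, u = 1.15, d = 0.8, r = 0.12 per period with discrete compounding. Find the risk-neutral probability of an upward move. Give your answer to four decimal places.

Risk-neutral probability p = (1 + 0.12 − 0.8)/(1.15 − 0.8) = 0.3200/0.3500 = 0.9143

p = 0.9143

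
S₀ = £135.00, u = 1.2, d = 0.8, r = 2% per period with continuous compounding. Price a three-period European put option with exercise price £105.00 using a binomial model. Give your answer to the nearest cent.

Risk-neutral probability p = (e^0.02 − 0.8)/(1.2 − 0.8) = 0.2202/0.4000 = 0.5505
Terminal stock prices: S_uuu = 233.3, S_uud = 155.5, S_udd = 103.7, S_ddd = 69.12
Terminal payoffs (K − S): max(-128.3, 0) = 0, max(-50.52, 0) = 0, max(1.32, 0) = 1.32, max(35.88, 0) = 35.88
Node uu (S = 194.4): V_uu = e^(−0.02)·[0.5505·0.0000 + 0.4495·0.0000] = 0.0000
Node ud (S = 129.6): V_ud = e^(−0.02)·[0.5505·0.0000 + 0.4495·1.3200] = 0.5816
Node dd (S = 86.4): V_dd = e^(−0.02)·[0.5505·1.3200 + 0.4495·35.8800] = 16.5209
Node u (S = 162): V_u = e^(−0.02)·[0.5505·0.0000 + 0.4495·0.5816] = 0.2562
Node d (S = 108): V_d = e^(−0.02)·[0.5505·0.5816 + 0.4495·16.5209] = 7.5929
Node 0 (S = 135): V_0 = e^(−0.02)·[0.5505·0.2562 + 0.4495·7.5929] = 3.4837

£3.48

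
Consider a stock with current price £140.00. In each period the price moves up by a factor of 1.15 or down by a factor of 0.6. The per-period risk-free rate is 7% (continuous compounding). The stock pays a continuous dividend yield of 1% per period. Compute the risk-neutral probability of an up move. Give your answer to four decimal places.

Per-period risk-free factor R = e^0.07 = 1.0725; dividend-adjusted growth = e^(0.07−0.01) = 1.0618.
Risk-neutral probability p = (1.0618 − 0.6)/(1.15 − 0.6) = 0.4618/0.5500 = 0.8397

p = 0.8397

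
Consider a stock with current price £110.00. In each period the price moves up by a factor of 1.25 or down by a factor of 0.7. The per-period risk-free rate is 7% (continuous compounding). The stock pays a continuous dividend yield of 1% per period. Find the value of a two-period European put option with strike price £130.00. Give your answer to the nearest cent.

£20.95

Per-period risk-free factor R = e^0.07 = 1.0725; dividend-adjusted growth = e^(0.07−0.01) = 1.0618.
Risk-neutral probability p = (1.0618 − 0.7)/(1.25 − 0.7) = 0.3618/0.5500 = 0.6579
Terminal stock prices: S_uu = 171.9, S_ud = 96.25, S_dd = 53.9
Terminal payoffs (K − S): max(-41.88, 0) = 0, max(33.75, 0) = 33.75, max(76.1, 0) = 76.1
Node u (S = 137.5): V_u = e^(−0.07)·[0.6579·0.0000 + 0.3421·33.7500] = 10.7658
Node d (S = 77): V_d = e^(−0.07)·[0.6579·33.7500 + 0.3421·76.1000] = 44.9774
Node 0 (S = 110): V_0 = e^(−0.07)·[0.6579·10.7658 + 0.3421·44.9774] = 20.9510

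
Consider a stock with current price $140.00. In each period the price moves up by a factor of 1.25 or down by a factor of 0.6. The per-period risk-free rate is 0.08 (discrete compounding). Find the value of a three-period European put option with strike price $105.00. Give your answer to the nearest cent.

$6.11

Risk-neutral probability p = (1 + 0.08 − 0.6)/(1.25 − 0.6) = 0.4800/0.6500 = 0.7385
Terminal stock prices: S_uuu = 273.4, S_uud = 131.2, S_udd = 63, S_ddd = 30.24
Terminal payoffs (K − S): max(-168.4, 0) = 0, max(-26.25, 0) = 0, max(42, 0) = 42, max(74.76, 0) = 74.76
Node uu (S = 218.8): V_uu = 1/1.08·[0.7385·0.0000 + 0.2615·0.0000] = 0.0000
Node ud (S = 105): V_ud = 1/1.08·[0.7385·0.0000 + 0.2615·42.0000] = 10.1709
Node dd (S = 50.4): V_dd = 1/1.08·[0.7385·42.0000 + 0.2615·74.7600] = 46.8222
Node u (S = 175): V_u = 1/1.08·[0.7385·0.0000 + 0.2615·10.1709] = 2.4630
Node d (S = 84): V_d = 1/1.08·[0.7385·10.1709 + 0.2615·46.8222] = 18.2932
Node 0 (S = 140): V_0 = 1/1.08·[0.7385·2.4630 + 0.2615·18.2932] = 6.1141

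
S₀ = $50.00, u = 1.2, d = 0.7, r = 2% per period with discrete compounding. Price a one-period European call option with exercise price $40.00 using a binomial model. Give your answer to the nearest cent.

Risk-neutral probability p = (1 + 0.02 − 0.7)/(1.2 − 0.7) = 0.3200/0.5000 = 0.6400
Terminal stock prices: S_u = 60, S_d = 35
Terminal payoffs (S − K): max(20, 0) = 20, max(-5, 0) = 0
Node 0 (S = 50): V_0 = 1/1.02·[0.6400·20.0000 + 0.3600·0.0000] = 12.5490

$12.55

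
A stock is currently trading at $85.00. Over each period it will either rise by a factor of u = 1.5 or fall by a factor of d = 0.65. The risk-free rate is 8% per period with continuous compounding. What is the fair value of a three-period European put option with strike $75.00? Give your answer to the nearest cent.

Risk-neutral probability p = (e^0.08 − 0.65)/(1.5 − 0.65) = 0.4333/0.8500 = 0.5097
Terminal stock prices: S_uuu = 286.9, S_uud = 124.3, S_udd = 53.87, S_ddd = 23.34
Terminal payoffs (K − S): max(-211.9, 0) = 0, max(-49.31, 0) = 0, max(21.13, 0) = 21.13, max(51.66, 0) = 51.66
Node uu (S = 191.2): V_uu = e^(−0.08)·[0.5097·0.0000 + 0.4903·0.0000] = 0.0000
Node ud (S = 82.88): V_ud = e^(−0.08)·[0.5097·0.0000 + 0.4903·21.1312] = 9.5631
Node dd (S = 35.91): V_dd = e^(−0.08)·[0.5097·21.1312 + 0.4903·51.6569] = 33.3212
Node u (S = 127.5): V_u = e^(−0.08)·[0.5097·0.0000 + 0.4903·9.5631] = 4.3279
Node d (S = 55.25): V_d = e^(−0.08)·[0.5097·9.5631 + 0.4903·33.3212] = 19.5798
Node 0 (S = 85): V_0 = e^(−0.08)·[0.5097·4.3279 + 0.4903·19.5798] = 10.8975

$10.90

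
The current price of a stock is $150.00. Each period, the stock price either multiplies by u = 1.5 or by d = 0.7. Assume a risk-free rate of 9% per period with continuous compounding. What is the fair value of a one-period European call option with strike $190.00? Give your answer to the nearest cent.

$15.76

Risk-neutral probability p = (e^0.09 − 0.7)/(1.5 − 0.7) = 0.3942/0.8000 = 0.4927
Terminal stock prices: S_u = 225, S_d = 105
Terminal payoffs (S − K): max(35, 0) = 35, max(-85, 0) = 0
Node 0 (S = 150): V_0 = e^(−0.09)·[0.4927·35.0000 + 0.5073·0.0000] = 15.7609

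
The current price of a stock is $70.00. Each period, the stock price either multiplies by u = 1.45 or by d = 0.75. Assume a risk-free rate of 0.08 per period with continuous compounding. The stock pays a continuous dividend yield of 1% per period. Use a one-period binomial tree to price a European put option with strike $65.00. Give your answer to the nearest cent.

$6.22

Per-period risk-free factor R = e^0.08 = 1.0833; dividend-adjusted growth = e^(0.08−0.01) = 1.0725.
Risk-neutral probability p = (1.0725 − 0.75)/(1.45 − 0.75) = 0.3225/0.7000 = 0.4607
Terminal stock prices: S_u = 101.5, S_d = 52.5
Terminal payoffs (K − S): max(-36.5, 0) = 0, max(12.5, 0) = 12.5
Node 0 (S = 70): V_0 = e^(−0.08)·[0.4607·0.0000 + 0.5393·12.5000] = 6.2227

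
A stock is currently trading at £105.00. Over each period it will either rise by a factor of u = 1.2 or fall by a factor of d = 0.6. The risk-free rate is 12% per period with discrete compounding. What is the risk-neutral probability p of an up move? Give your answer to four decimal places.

p = 0.8667

Risk-neutral probability p = (1 + 0.12 − 0.6)/(1.2 − 0.6) = 0.5200/0.6000 = 0.8667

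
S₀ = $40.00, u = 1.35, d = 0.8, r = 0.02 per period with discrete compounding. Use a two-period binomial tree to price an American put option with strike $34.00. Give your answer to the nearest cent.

$2.91

Risk-neutral probability p = (1 + 0.02 − 0.8)/(1.35 − 0.8) = 0.2200/0.5500 = 0.4000
Terminal stock prices: S_uu = 72.9, S_ud = 43.2, S_dd = 25.6
Terminal payoffs (K − S): max(-38.9, 0) = 0, max(-9.2, 0) = 0, max(8.4, 0) = 8.4
Node u (S = 54): continuation = 1/1.02·[0.4000·0.0000 + 0.6000·0.0000] = 0.0000; exercise value = 0.0000 ≤ continuation, so V_u = 0.0000
Node d (S = 32): continuation = 1/1.02·[0.4000·0.0000 + 0.6000·8.4000] = 4.9412; exercise value = 2.0000 ≤ continuation, so V_d = 4.9412
Node 0 (S = 40): continuation = 1/1.02·[0.4000·0.0000 + 0.6000·4.9412] = 2.9066; exercise value = 0.0000 ≤ continuation, so V_0 = 2.9066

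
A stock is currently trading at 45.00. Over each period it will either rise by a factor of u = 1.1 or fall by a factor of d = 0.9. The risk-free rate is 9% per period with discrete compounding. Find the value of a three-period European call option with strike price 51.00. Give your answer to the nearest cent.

Risk-neutral probability p = (1 + 0.09 − 0.9)/(1.1 − 0.9) = 0.1900/0.2000 = 0.9500
Terminal stock prices: S_uuu = 59.9, S_uud = 49.01, S_udd = 40.1, S_ddd = 32.81
Terminal payoffs (S − K): max(8.895, 0) = 8.895, max(-1.995, 0) = 0, max(-10.9, 0) = 0, max(-18.19, 0) = 0
Node uu (S = 54.45): V_uu = 1/1.09·[0.9500·8.8950 + 0.0500·0.0000] = 7.7525
Node ud (S = 44.55): V_ud = 1/1.09·[0.9500·0.0000 + 0.0500·0.0000] = 0.0000
Node dd (S = 36.45): V_dd = 1/1.09·[0.9500·0.0000 + 0.0500·0.0000] = 0.0000
Node u (S = 49.5): V_u = 1/1.09·[0.9500·7.7525 + 0.0500·0.0000] = 6.7568
Node d (S = 40.5): V_d = 1/1.09·[0.9500·0.0000 + 0.0500·0.0000] = 0.0000
Node 0 (S = 45): V_0 = 1/1.09·[0.9500·6.7568 + 0.0500·0.0000] = 5.8889

5.89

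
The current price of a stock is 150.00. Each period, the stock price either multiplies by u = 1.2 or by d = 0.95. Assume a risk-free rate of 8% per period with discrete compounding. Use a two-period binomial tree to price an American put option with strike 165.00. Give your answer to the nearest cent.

15.00

Risk-neutral probability p = (1 + 0.08 − 0.95)/(1.2 − 0.95) = 0.1300/0.2500 = 0.5200
Terminal stock prices: S_uu = 216, S_ud = 171, S_dd = 135.4
Terminal payoffs (K − S): max(-51, 0) = 0, max(-6, 0) = 0, max(29.62, 0) = 29.62
Node u (S = 180): continuation = 1/1.08·[0.5200·0.0000 + 0.4800·0.0000] = 0.0000; exercise value = 0.0000 ≤ continuation, so V_u = 0.0000
Node d (S = 142.5): continuation = 1/1.08·[0.5200·0.0000 + 0.4800·29.6250] = 13.1667; exercise value = 22.5000 > continuation, so V_d = 22.5000 (exercise)
Node 0 (S = 150): continuation = 1/1.08·[0.5200·0.0000 + 0.4800·22.5000] = 10.0000; exercise value = 15.0000 > continuation, so V_0 = 15.0000 (exercise)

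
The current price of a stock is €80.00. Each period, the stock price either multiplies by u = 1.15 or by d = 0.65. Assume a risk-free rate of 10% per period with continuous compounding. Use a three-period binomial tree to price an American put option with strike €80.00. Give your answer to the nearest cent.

Risk-neutral probability p = (e^0.1 − 0.65)/(1.15 − 0.65) = 0.4552/0.5000 = 0.9103
Terminal stock prices: S_uuu = 121.7, S_uud = 68.77, S_udd = 38.87, S_ddd = 21.97
Terminal payoffs (K − S): max(-41.67, 0) = 0, max(11.23, 0) = 11.23, max(41.13, 0) = 41.13, max(58.03, 0) = 58.03
Node uu (S = 105.8): continuation = e^(−0.1)·[0.9103·0.0000 + 0.0897·11.2300] = 0.9110; exercise value = 0.0000 ≤ continuation, so V_uu = 0.9110
Node ud (S = 59.8): continuation = e^(−0.1)·[0.9103·11.2300 + 0.0897·41.1300] = 12.5870; exercise value = 20.2000 > continuation, so V_ud = 20.2000 (exercise)
Node dd (S = 33.8): continuation = e^(−0.1)·[0.9103·41.1300 + 0.0897·58.0300] = 38.5870; exercise value = 46.2000 > continuation, so V_dd = 46.2000 (exercise)
Node u (S = 92): continuation = e^(−0.1)·[0.9103·0.9110 + 0.0897·20.2000] = 2.3892; exercise value = 0.0000 ≤ continuation, so V_u = 2.3892
Node d (S = 52): continuation = e^(−0.1)·[0.9103·20.2000 + 0.0897·46.2000] = 20.3870; exercise value = 28.0000 > continuation, so V_d = 28.0000 (exercise)
Node 0 (S = 80): continuation = e^(−0.1)·[0.9103·2.3892 + 0.0897·28.0000] = 4.2395; exercise value = 0.0000 ≤ continuation, so V_0 = 4.2395

€4.24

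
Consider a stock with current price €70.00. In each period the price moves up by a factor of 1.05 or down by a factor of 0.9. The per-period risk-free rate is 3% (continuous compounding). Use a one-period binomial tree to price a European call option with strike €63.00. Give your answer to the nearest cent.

€8.86

Risk-neutral probability p = (e^0.03 − 0.9)/(1.05 − 0.9) = 0.1305/0.1500 = 0.8697
Terminal stock prices: S_u = 73.5, S_d = 63
Terminal payoffs (S − K): max(10.5, 0) = 10.5, max(0, 0) = 0
Node 0 (S = 70): V_0 = e^(−0.03)·[0.8697·10.5000 + 0.1303·0.0000] = 8.8619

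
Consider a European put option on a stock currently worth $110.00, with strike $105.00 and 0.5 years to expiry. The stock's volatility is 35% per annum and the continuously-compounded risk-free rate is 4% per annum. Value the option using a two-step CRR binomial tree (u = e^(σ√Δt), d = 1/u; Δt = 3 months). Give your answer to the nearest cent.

$7.15

CRR parameters: u = e^(σ√Δt) = e^(0.35·√0.25) = 1.1912, d = 1/u = 0.8395
Per-period rate: rΔt = 0.04·0.25 = 0.01, so R = e^0.01 = 1.0101
Risk-neutral probability p = (e^0.01 − 0.8395)/(1.1912 − 0.8395) = 0.1706/0.3518 = 0.4849
Terminal stock prices: S_uu = 156.1, S_ud = 110, S_dd = 77.52
Terminal payoffs (K − S): max(-51.1, 0) = 0, max(-5, 0) = 0, max(27.48, 0) = 27.48
Node u (S = 131): V_u = e^(−0.01)·[0.4849·0.0000 + 0.5151·0.0000] = 0.0000
Node d (S = 92.34): V_d = e^(−0.01)·[0.4849·0.0000 + 0.5151·27.4843] = 14.0155
Node 0 (S = 110): V_0 = e^(−0.01)·[0.4849·0.0000 + 0.5151·14.0155] = 7.1471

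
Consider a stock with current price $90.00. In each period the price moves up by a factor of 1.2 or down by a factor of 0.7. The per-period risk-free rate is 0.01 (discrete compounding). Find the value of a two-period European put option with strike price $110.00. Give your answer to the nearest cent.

Risk-neutral probability p = (1 + 0.01 − 0.7)/(1.2 − 0.7) = 0.3100/0.5000 = 0.6200
Terminal stock prices: S_uu = 129.6, S_ud = 75.6, S_dd = 44.1
Terminal payoffs (K − S): max(-19.6, 0) = 0, max(34.4, 0) = 34.4, max(65.9, 0) = 65.9
Node u (S = 108): V_u = 1/1.01·[0.6200·0.0000 + 0.3800·34.4000] = 12.9426
Node d (S = 63): V_d = 1/1.01·[0.6200·34.4000 + 0.3800·65.9000] = 45.9109
Node 0 (S = 90): V_0 = 1/1.01·[0.6200·12.9426 + 0.3800·45.9109] = 25.2184

$25.22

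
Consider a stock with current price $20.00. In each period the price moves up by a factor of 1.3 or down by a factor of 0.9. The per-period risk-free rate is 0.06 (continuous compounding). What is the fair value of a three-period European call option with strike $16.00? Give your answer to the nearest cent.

$6.89

Risk-neutral probability p = (e^0.06 − 0.9)/(1.3 − 0.9) = 0.1618/0.4000 = 0.4046
Terminal stock prices: S_uuu = 43.94, S_uud = 30.42, S_udd = 21.06, S_ddd = 14.58
Terminal payoffs (S − K): max(27.94, 0) = 27.94, max(14.42, 0) = 14.42, max(5.06, 0) = 5.06, max(-1.42, 0) = 0
Node uu (S = 33.8): V_uu = e^(−0.06)·[0.4046·27.9400 + 0.5954·14.4200] = 18.7318
Node ud (S = 23.4): V_ud = e^(−0.06)·[0.4046·14.4200 + 0.5954·5.0600] = 8.3318
Node dd (S = 16.2): V_dd = e^(−0.06)·[0.4046·5.0600 + 0.5954·0.0000] = 1.9280
Node u (S = 26): V_u = e^(−0.06)·[0.4046·18.7318 + 0.5954·8.3318] = 11.8093
Node d (S = 18): V_d = e^(−0.06)·[0.4046·8.3318 + 0.5954·1.9280] = 4.2558
Node 0 (S = 20): V_0 = e^(−0.06)·[0.4046·11.8093 + 0.5954·4.2558] = 6.8860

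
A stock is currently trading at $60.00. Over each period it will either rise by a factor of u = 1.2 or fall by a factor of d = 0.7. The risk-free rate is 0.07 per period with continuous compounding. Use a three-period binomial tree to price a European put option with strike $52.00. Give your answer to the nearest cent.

Risk-neutral probability p = (e^0.07 − 0.7)/(1.2 − 0.7) = 0.3725/0.5000 = 0.7450
Terminal stock prices: S_uuu = 103.7, S_uud = 60.48, S_udd = 35.28, S_ddd = 20.58
Terminal payoffs (K − S): max(-51.68, 0) = 0, max(-8.48, 0) = 0, max(16.72, 0) = 16.72, max(31.42, 0) = 31.42
Node uu (S = 86.4): V_uu = e^(−0.07)·[0.7450·0.0000 + 0.2550·0.0000] = 0.0000
Node ud (S = 50.4): V_ud = e^(−0.07)·[0.7450·0.0000 + 0.2550·16.7200] = 3.9751
Node dd (S = 29.4): V_dd = e^(−0.07)·[0.7450·16.7200 + 0.2550·31.4200] = 19.0845
Node u (S = 72): V_u = e^(−0.07)·[0.7450·0.0000 + 0.2550·3.9751] = 0.9451
Node d (S = 42): V_d = e^(−0.07)·[0.7450·3.9751 + 0.2550·19.0845] = 7.2985
Node 0 (S = 60): V_0 = e^(−0.07)·[0.7450·0.9451 + 0.2550·7.2985] = 2.3917

$2.39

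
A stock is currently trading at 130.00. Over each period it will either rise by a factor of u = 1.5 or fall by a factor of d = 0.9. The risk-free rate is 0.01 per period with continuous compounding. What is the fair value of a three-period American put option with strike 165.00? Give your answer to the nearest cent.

40.69

Risk-neutral probability p = (e^0.01 − 0.9)/(1.5 − 0.9) = 0.1101/0.6000 = 0.1834
Terminal stock prices: S_uuu = 438.8, S_uud = 263.2, S_udd = 158, S_ddd = 94.77
Terminal payoffs (K − S): max(-273.8, 0) = 0, max(-98.25, 0) = 0, max(7.05, 0) = 7.05, max(70.23, 0) = 70.23
Node uu (S = 292.5): continuation = e^(−0.01)·[0.1834·0.0000 + 0.8166·0.0000] = 0.0000; exercise value = 0.0000 ≤ continuation, so V_uu = 0.0000
Node ud (S = 175.5): continuation = e^(−0.01)·[0.1834·0.0000 + 0.8166·7.0500] = 5.6996; exercise value = 0.0000 ≤ continuation, so V_ud = 5.6996
Node dd (S = 105.3): continuation = e^(−0.01)·[0.1834·7.0500 + 0.8166·70.2300] = 58.0582; exercise value = 59.7000 > continuation, so V_dd = 59.7000 (exercise)
Node u (S = 195): continuation = e^(−0.01)·[0.1834·0.0000 + 0.8166·5.6996] = 4.6079; exercise value = 0.0000 ≤ continuation, so V_u = 4.6079
Node d (S = 117): continuation = e^(−0.01)·[0.1834·5.6996 + 0.8166·59.7000] = 49.2999; exercise value = 48.0000 ≤ continuation, so V_d = 49.2999
Node 0 (S = 130): continuation = e^(−0.01)·[0.1834·4.6079 + 0.8166·49.2999] = 40.6937; exercise value = 35.0000 ≤ continuation, so V_0 = 40.6937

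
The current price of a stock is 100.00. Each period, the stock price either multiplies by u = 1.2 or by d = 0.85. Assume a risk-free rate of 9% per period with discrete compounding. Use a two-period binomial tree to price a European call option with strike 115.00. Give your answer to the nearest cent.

11.48

Risk-neutral probability p = (1 + 0.09 − 0.85)/(1.2 − 0.85) = 0.2400/0.3500 = 0.6857
Terminal stock prices: S_uu = 144, S_ud = 102, S_dd = 72.25
Terminal payoffs (S − K): max(29, 0) = 29, max(-13, 0) = 0, max(-42.75, 0) = 0
Node u (S = 120): V_u = 1/1.09·[0.6857·29.0000 + 0.3143·0.0000] = 18.2438
Node d (S = 85): V_d = 1/1.09·[0.6857·0.0000 + 0.3143·0.0000] = 0.0000
Node 0 (S = 100): V_0 = 1/1.09·[0.6857·18.2438 + 0.3143·0.0000] = 11.4771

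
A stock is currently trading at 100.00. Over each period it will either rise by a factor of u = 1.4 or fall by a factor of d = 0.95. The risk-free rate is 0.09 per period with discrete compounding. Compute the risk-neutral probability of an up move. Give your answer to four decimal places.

Risk-neutral probability p = (1 + 0.09 − 0.95)/(1.4 − 0.95) = 0.1400/0.4500 = 0.3111

p = 0.3111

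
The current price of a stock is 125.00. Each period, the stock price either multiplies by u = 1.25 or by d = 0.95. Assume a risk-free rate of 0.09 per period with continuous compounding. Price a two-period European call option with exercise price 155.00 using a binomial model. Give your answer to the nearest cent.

7.78

Risk-neutral probability p = (e^0.09 − 0.95)/(1.25 − 0.95) = 0.1442/0.3000 = 0.4806
Terminal stock prices: S_uu = 195.3, S_ud = 148.4, S_dd = 112.8
Terminal payoffs (S − K): max(40.31, 0) = 40.31, max(-6.562, 0) = 0, max(-42.19, 0) = 0
Node u (S = 156.2): V_u = e^(−0.09)·[0.4806·40.3125 + 0.5194·0.0000] = 17.7060
Node d (S = 118.8): V_d = e^(−0.09)·[0.4806·0.0000 + 0.5194·0.0000] = 0.0000
Node 0 (S = 125): V_0 = e^(−0.09)·[0.4806·17.7060 + 0.5194·0.0000] = 7.7768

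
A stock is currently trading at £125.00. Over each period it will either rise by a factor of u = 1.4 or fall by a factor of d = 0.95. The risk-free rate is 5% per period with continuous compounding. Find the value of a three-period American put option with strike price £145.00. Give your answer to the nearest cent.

£20.00

Risk-neutral probability p = (e^0.05 − 0.95)/(1.4 − 0.95) = 0.1013/0.4500 = 0.2250
Terminal stock prices: S_uuu = 343, S_uud = 232.7, S_udd = 157.9, S_ddd = 107.2
Terminal payoffs (K − S): max(-198, 0) = 0, max(-87.75, 0) = 0, max(-12.94, 0) = 0, max(37.83, 0) = 37.83
Node uu (S = 245): continuation = e^(−0.05)·[0.2250·0.0000 + 0.7750·0.0000] = 0.0000; exercise value = 0.0000 ≤ continuation, so V_uu = 0.0000
Node ud (S = 166.2): continuation = e^(−0.05)·[0.2250·0.0000 + 0.7750·0.0000] = 0.0000; exercise value = 0.0000 ≤ continuation, so V_ud = 0.0000
Node dd (S = 112.8): continuation = e^(−0.05)·[0.2250·0.0000 + 0.7750·37.8281] = 27.8853; exercise value = 32.1875 > continuation, so V_dd = 32.1875 (exercise)
Node u (S = 175): continuation = e^(−0.05)·[0.2250·0.0000 + 0.7750·0.0000] = 0.0000; exercise value = 0.0000 ≤ continuation, so V_u = 0.0000
Node d (S = 118.8): continuation = e^(−0.05)·[0.2250·0.0000 + 0.7750·32.1875] = 23.7273; exercise value = 26.2500 > continuation, so V_d = 26.2500 (exercise)
Node 0 (S = 125): continuation = e^(−0.05)·[0.2250·0.0000 + 0.7750·26.2500] = 19.3504; exercise value = 20.0000 > continuation, so V_0 = 20.0000 (exercise)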